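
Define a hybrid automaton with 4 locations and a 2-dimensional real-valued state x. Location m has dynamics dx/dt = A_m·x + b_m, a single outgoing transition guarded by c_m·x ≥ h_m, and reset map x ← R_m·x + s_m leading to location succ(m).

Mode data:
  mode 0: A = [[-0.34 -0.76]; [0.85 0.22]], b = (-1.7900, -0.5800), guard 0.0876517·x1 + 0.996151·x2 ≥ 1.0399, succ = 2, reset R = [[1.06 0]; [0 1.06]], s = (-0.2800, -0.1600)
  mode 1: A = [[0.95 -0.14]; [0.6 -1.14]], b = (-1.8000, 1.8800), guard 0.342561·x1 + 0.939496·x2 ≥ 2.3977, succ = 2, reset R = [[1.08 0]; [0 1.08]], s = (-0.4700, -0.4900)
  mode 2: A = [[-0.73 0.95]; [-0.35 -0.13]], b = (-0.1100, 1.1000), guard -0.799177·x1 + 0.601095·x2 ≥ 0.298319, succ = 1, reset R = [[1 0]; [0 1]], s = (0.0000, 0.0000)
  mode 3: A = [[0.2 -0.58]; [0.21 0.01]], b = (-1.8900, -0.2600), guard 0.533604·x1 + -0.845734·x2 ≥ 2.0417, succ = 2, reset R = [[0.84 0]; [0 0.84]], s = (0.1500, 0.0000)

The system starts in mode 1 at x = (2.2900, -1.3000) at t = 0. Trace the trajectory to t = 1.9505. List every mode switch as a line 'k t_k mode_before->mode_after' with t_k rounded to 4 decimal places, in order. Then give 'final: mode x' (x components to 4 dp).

1 0.9310 1->2
final: 2 1.9873 1.3163

Mode 1: guard c·x = 2.3977 hit at Δt = 0.9310 (t = 0.9310), x⁻ = (2.8253, 1.5219) → reset → x⁺ = (2.5813, 1.1537), jump to mode 2
Mode 2: flow for 1.0195 to horizon, guard not reached → x = (1.9873, 1.3163)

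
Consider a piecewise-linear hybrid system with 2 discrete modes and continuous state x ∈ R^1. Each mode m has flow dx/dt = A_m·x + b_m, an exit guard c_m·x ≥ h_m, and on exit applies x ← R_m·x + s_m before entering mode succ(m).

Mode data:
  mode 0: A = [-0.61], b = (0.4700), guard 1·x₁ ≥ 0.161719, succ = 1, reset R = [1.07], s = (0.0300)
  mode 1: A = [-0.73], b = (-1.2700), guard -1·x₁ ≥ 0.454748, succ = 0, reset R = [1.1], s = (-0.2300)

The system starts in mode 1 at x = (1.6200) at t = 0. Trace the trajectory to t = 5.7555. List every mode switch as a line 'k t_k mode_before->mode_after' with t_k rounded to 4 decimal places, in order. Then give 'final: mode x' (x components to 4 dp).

1 1.3166 1->0
2 2.7957 0->1
3 3.3620 1->0
4 4.8411 0->1
5 5.4073 1->0
final: 0 -0.4431

Mode 1: guard c·x = 0.4547 hit at Δt = 1.3166 (t = 1.3166), x⁻ = (-0.4547) → reset → x⁺ = (-0.7302), jump to mode 0
Mode 0: guard c·x = 0.1617 hit at Δt = 1.4791 (t = 2.7957), x⁻ = (0.1617) → reset → x⁺ = (0.2030), jump to mode 1
Mode 1: guard c·x = 0.4547 hit at Δt = 0.5663 (t = 3.3620), x⁻ = (-0.4547) → reset → x⁺ = (-0.7302), jump to mode 0
Mode 0: guard c·x = 0.1617 hit at Δt = 1.4791 (t = 4.8411), x⁻ = (0.1617) → reset → x⁺ = (0.2030), jump to mode 1
Mode 1: guard c·x = 0.4547 hit at Δt = 0.5663 (t = 5.4073), x⁻ = (-0.4547) → reset → x⁺ = (-0.7302), jump to mode 0
Mode 0: flow for 0.3482 to horizon, guard not reached → x = (-0.4431)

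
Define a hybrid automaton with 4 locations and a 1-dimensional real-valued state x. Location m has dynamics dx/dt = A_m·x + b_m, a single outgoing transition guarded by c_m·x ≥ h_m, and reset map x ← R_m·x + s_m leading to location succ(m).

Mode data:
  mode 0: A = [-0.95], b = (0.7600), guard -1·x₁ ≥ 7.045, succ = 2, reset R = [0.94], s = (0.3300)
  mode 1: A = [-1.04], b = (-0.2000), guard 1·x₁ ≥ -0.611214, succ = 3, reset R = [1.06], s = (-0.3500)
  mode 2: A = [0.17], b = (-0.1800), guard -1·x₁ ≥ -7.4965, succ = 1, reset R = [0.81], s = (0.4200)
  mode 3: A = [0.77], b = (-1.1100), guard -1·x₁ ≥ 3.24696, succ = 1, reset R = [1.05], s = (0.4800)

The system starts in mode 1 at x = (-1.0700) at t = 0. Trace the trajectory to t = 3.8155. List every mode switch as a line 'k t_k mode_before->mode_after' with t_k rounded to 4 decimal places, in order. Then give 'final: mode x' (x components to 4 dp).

Mode 1: guard c·x = -0.6112 hit at Δt = 0.7112 (t = 0.7112), x⁻ = (-0.6112) → reset → x⁺ = (-0.9979), jump to mode 3
Mode 3: guard c·x = 3.2470 hit at Δt = 0.8485 (t = 1.5597), x⁻ = (-3.2470) → reset → x⁺ = (-2.9293), jump to mode 1
Mode 1: guard c·x = -0.6112 hit at Δt = 1.8048 (t = 3.3645), x⁻ = (-0.6112) → reset → x⁺ = (-0.9979), jump to mode 3
Mode 3: flow for 0.4510 to horizon, guard not reached → x = (-2.0108)

1 0.7112 1->3
2 1.5597 3->1
3 3.3645 1->3
final: 3 -2.0108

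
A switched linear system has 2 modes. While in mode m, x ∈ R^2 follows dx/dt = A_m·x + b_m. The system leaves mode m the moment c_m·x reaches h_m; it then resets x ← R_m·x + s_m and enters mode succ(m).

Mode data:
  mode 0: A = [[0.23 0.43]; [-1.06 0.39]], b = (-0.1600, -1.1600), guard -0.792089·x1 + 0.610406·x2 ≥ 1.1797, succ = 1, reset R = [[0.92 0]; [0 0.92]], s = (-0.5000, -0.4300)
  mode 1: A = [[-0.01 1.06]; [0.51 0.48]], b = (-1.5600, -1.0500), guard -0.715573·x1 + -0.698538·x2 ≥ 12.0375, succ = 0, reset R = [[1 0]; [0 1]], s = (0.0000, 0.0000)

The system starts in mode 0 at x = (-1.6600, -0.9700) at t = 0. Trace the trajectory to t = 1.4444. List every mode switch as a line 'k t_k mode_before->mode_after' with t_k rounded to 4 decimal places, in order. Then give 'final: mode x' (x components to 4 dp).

Mode 0: guard c·x = 1.1797 hit at Δt = 0.4313 (t = 0.4313), x⁻ = (-2.0788, -0.7649) → reset → x⁺ = (-2.4125, -1.1337), jump to mode 1
Mode 1: flow for 1.0131 to horizon, guard not reached → x = (-7.3711, -6.0536)

1 0.4313 0->1
final: 1 -7.3711 -6.0536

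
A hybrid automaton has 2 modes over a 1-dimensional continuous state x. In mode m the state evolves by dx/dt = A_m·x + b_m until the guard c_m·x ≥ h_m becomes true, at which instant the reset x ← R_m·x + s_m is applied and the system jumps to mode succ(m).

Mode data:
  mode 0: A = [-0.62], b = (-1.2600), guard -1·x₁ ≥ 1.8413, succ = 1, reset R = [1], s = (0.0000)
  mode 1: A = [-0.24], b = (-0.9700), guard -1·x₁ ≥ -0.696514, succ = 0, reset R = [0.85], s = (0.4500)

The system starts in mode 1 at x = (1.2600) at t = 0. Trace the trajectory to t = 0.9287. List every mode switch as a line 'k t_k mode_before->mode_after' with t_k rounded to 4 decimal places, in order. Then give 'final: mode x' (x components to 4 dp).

Mode 1: guard c·x = -0.6965 hit at Δt = 0.4682 (t = 0.4682), x⁻ = (0.6965) → reset → x⁺ = (1.0420), jump to mode 0
Mode 0: flow for 0.4605 to horizon, guard not reached → x = (0.2785)

1 0.4682 1->0
final: 0 0.2785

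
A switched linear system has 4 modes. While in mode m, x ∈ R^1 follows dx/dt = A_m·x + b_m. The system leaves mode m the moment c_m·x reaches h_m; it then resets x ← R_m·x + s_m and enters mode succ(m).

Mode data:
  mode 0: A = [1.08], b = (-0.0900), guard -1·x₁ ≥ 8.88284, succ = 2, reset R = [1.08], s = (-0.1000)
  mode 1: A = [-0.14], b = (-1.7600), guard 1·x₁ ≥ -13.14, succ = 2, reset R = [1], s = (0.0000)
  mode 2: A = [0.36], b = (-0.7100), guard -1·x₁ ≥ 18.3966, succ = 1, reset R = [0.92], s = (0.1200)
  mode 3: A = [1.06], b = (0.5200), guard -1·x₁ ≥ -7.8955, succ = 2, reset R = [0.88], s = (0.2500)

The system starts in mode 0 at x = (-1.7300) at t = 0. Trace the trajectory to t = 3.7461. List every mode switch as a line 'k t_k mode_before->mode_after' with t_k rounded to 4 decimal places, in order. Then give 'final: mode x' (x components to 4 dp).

1 1.4799 0->2
2 3.0281 2->1
final: 1 -16.4000

Mode 0: guard c·x = 8.8828 hit at Δt = 1.4799 (t = 1.4799), x⁻ = (-8.8828) → reset → x⁺ = (-9.6935), jump to mode 2
Mode 2: guard c·x = 18.3966 hit at Δt = 1.5482 (t = 3.0281), x⁻ = (-18.3966) → reset → x⁺ = (-16.8049), jump to mode 1
Mode 1: flow for 0.7180 to horizon, guard not reached → x = (-16.4000)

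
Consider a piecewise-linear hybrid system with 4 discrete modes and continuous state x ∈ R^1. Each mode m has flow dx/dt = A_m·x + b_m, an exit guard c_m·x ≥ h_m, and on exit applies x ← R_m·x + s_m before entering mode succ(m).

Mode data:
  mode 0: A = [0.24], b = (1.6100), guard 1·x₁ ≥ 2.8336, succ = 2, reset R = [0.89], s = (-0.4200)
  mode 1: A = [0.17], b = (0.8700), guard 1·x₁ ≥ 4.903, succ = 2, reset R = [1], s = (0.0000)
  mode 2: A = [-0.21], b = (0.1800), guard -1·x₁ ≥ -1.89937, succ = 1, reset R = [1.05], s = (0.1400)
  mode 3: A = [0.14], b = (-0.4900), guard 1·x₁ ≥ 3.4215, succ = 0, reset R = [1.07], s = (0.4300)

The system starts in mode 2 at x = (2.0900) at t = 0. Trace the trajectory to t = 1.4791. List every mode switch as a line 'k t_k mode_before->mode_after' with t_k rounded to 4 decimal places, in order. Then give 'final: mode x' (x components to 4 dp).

Mode 2: guard c·x = -1.8994 hit at Δt = 0.7999 (t = 0.7999), x⁻ = (1.8994) → reset → x⁺ = (2.1343), jump to mode 1
Mode 1: flow for 0.6792 to horizon, guard not reached → x = (3.0220)

1 0.7999 2->1
final: 1 3.0220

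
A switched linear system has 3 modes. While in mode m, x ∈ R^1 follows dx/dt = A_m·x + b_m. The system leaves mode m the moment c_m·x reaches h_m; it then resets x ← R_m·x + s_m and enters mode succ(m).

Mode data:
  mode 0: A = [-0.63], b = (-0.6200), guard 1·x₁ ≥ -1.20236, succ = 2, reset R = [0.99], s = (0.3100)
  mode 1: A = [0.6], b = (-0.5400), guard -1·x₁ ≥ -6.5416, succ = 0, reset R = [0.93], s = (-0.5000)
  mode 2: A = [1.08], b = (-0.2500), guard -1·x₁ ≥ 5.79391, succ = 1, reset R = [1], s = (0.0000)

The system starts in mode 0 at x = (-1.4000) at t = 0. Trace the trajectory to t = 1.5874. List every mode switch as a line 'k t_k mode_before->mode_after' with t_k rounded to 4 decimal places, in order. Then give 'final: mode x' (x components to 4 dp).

1 1.0235 0->2
final: 2 -1.8127

Mode 0: guard c·x = -1.2024 hit at Δt = 1.0235 (t = 1.0235), x⁻ = (-1.2024) → reset → x⁺ = (-0.8803), jump to mode 2
Mode 2: flow for 0.5639 to horizon, guard not reached → x = (-1.8127)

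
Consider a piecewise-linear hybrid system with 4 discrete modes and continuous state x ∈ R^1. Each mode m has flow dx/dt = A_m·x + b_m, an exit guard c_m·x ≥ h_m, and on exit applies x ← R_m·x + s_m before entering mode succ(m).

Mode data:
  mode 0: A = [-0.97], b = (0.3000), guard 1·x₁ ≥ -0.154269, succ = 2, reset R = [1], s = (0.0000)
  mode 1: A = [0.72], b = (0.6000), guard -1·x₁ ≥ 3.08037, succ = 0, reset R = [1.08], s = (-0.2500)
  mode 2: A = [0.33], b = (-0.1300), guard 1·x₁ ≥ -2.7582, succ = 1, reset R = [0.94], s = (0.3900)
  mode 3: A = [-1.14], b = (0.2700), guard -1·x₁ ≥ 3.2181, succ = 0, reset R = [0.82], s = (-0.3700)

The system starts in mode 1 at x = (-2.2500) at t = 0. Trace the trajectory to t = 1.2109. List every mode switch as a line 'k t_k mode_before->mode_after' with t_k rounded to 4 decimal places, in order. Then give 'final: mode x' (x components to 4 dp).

1 0.6407 1->0
final: 0 -1.9259

Mode 1: guard c·x = 3.0804 hit at Δt = 0.6407 (t = 0.6407), x⁻ = (-3.0804) → reset → x⁺ = (-3.5768), jump to mode 0
Mode 0: flow for 0.5702 to horizon, guard not reached → x = (-1.9259)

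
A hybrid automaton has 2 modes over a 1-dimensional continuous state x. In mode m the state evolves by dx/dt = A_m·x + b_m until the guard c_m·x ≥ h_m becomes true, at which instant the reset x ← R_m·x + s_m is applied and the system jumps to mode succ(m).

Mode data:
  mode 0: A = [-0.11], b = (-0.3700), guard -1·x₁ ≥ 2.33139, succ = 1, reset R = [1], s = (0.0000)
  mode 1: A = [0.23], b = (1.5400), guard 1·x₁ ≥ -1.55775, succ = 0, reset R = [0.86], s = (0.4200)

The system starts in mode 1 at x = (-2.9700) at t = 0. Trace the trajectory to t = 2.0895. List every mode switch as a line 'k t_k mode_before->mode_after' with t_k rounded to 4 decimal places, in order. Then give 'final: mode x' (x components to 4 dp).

1 1.3974 1->0
final: 0 -1.0988

Mode 1: guard c·x = -1.5577 hit at Δt = 1.3974 (t = 1.3974), x⁻ = (-1.5578) → reset → x⁺ = (-0.9197), jump to mode 0
Mode 0: flow for 0.6921 to horizon, guard not reached → x = (-1.0988)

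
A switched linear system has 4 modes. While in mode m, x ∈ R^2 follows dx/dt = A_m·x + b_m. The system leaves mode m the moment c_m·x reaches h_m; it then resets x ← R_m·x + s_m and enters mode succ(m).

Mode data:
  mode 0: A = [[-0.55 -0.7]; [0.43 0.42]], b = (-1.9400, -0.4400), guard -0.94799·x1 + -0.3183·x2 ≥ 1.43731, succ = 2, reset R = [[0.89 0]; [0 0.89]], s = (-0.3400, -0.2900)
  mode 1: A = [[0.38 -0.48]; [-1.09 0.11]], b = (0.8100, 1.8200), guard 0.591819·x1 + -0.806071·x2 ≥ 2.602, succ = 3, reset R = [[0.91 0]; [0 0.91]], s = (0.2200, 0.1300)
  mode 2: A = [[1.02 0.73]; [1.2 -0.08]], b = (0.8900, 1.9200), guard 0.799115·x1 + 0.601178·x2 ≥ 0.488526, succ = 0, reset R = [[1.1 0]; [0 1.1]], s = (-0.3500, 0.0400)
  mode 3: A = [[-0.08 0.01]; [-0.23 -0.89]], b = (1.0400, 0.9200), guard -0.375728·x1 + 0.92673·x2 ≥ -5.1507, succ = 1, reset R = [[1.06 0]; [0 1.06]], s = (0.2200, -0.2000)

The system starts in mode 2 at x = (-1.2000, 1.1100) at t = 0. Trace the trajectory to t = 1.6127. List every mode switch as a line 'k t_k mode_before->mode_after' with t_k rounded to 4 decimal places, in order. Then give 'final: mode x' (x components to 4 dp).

Mode 2: guard c·x = 0.4885 hit at Δt = 0.7029 (t = 0.7029), x⁻ = (-0.5825, 1.5869) → reset → x⁺ = (-0.9907, 1.7856), jump to mode 0
Mode 0: guard c·x = 1.4373 hit at Δt = 0.4652 (t = 1.1681), x⁻ = (-2.0554, 1.6061) → reset → x⁺ = (-2.1693, 1.1394), jump to mode 2
Mode 2: flow for 0.4446 to horizon, guard not reached → x = (-2.5190, 0.7217)

1 0.7029 2->0
2 1.1681 0->2
final: 2 -2.5190 0.7217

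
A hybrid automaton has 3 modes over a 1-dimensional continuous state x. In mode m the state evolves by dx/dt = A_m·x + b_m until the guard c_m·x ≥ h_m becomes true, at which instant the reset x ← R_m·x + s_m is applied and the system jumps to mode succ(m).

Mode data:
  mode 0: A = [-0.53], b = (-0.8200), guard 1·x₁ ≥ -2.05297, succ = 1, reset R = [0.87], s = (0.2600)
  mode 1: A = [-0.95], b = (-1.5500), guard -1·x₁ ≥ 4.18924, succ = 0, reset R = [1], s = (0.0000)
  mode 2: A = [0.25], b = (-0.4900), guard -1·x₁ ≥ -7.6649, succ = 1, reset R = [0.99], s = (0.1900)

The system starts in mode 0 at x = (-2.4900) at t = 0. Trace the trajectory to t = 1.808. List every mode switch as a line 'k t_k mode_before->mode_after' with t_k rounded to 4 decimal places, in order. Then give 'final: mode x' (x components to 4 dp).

1 1.1750 0->1
final: 1 -1.5738

Mode 0: guard c·x = -2.0530 hit at Δt = 1.1750 (t = 1.1750), x⁻ = (-2.0530) → reset → x⁺ = (-1.5261), jump to mode 1
Mode 1: flow for 0.6330 to horizon, guard not reached → x = (-1.5738)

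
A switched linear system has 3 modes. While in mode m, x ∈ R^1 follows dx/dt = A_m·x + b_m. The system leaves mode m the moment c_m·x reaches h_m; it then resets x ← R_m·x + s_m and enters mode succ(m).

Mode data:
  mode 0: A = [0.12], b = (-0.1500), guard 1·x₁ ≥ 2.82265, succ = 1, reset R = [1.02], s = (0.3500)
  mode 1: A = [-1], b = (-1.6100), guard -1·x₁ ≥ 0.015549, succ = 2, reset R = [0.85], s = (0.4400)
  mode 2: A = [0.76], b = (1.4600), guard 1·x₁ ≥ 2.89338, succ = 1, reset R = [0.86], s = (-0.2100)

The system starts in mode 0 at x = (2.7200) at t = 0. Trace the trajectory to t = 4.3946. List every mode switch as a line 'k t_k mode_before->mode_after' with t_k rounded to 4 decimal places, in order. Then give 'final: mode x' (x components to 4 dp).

1 0.5625 0->1
2 1.6727 1->2
3 2.6176 2->1
4 3.5090 1->2
final: 2 2.6811

Mode 0: guard c·x = 2.8226 hit at Δt = 0.5625 (t = 0.5625), x⁻ = (2.8226) → reset → x⁺ = (3.2291), jump to mode 1
Mode 1: guard c·x = 0.0155 hit at Δt = 1.1102 (t = 1.6727), x⁻ = (-0.0155) → reset → x⁺ = (0.4268), jump to mode 2
Mode 2: guard c·x = 2.8934 hit at Δt = 0.9449 (t = 2.6176), x⁻ = (2.8934) → reset → x⁺ = (2.2783), jump to mode 1
Mode 1: guard c·x = 0.0155 hit at Δt = 0.8914 (t = 3.5090), x⁻ = (-0.0155) → reset → x⁺ = (0.4268), jump to mode 2
Mode 2: flow for 0.8856 to horizon, guard not reached → x = (2.6811)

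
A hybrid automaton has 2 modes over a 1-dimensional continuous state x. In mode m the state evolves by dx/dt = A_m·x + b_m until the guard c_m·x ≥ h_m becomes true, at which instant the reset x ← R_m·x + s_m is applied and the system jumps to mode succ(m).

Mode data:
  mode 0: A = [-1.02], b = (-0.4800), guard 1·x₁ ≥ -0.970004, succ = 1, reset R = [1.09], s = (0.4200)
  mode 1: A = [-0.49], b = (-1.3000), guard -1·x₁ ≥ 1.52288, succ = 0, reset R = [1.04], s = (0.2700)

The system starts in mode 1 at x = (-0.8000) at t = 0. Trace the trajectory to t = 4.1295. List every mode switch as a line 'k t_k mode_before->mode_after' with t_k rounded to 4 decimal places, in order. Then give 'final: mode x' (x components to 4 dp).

Mode 1: guard c·x = 1.5229 hit at Δt = 1.0091 (t = 1.0091), x⁻ = (-1.5229) → reset → x⁺ = (-1.3138), jump to mode 0
Mode 0: guard c·x = -0.9700 hit at Δt = 0.5135 (t = 1.5226), x⁻ = (-0.9700) → reset → x⁺ = (-0.6373), jump to mode 1
Mode 1: guard c·x = 1.5229 hit at Δt = 1.1809 (t = 2.7035), x⁻ = (-1.5229) → reset → x⁺ = (-1.3138), jump to mode 0
Mode 0: guard c·x = -0.9700 hit at Δt = 0.5135 (t = 3.2170), x⁻ = (-0.9700) → reset → x⁺ = (-0.6373), jump to mode 1
Mode 1: flow for 0.9125 to horizon, guard not reached → x = (-1.3641)

1 1.0091 1->0
2 1.5226 0->1
3 2.7035 1->0
4 3.2170 0->1
final: 1 -1.3641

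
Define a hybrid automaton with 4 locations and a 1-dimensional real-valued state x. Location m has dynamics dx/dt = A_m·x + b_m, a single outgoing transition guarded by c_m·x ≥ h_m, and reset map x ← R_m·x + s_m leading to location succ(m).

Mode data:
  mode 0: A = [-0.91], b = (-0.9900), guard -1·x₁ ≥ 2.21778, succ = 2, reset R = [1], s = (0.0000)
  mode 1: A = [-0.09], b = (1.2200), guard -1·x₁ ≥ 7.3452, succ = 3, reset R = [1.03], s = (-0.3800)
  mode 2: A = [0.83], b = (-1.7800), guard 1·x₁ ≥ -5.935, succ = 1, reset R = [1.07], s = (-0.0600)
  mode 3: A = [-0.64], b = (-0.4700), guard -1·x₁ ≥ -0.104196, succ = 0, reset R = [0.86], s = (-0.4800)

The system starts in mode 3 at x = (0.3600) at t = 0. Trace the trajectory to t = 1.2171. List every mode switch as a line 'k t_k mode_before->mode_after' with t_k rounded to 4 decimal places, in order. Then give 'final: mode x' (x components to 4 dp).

Mode 3: guard c·x = -0.1042 hit at Δt = 0.4160 (t = 0.4160), x⁻ = (0.1042) → reset → x⁺ = (-0.3904), jump to mode 0
Mode 0: flow for 0.8011 to horizon, guard not reached → x = (-0.7514)

1 0.4160 3->0
final: 0 -0.7514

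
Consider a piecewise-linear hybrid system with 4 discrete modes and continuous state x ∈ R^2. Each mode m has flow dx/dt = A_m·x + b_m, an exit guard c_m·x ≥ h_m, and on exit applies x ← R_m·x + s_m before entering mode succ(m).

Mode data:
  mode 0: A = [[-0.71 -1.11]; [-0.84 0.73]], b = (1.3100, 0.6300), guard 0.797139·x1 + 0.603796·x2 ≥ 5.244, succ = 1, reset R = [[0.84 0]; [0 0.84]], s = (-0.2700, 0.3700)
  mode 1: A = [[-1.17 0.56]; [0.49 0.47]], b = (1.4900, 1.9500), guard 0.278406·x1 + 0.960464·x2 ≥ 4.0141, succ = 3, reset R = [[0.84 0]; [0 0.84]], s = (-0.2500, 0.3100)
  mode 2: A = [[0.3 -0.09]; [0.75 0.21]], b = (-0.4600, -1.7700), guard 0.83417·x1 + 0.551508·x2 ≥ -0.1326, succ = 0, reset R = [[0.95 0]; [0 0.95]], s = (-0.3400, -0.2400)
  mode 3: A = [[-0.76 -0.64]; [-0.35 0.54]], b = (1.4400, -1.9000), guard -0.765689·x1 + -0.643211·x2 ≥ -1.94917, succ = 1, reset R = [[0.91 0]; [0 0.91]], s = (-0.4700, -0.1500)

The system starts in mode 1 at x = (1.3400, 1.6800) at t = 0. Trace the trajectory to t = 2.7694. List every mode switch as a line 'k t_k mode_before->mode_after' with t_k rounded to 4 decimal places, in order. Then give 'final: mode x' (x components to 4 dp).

Mode 1: guard c·x = 4.0141 hit at Δt = 0.4942 (t = 0.4942), x⁻ = (1.8788, 3.6347) → reset → x⁺ = (1.3282, 3.3632), jump to mode 3
Mode 3: guard c·x = -1.9492 hit at Δt = 1.1541 (t = 1.6483), x⁻ = (0.1568, 2.8437) → reset → x⁺ = (-0.3273, 2.4378), jump to mode 1
Mode 1: guard c·x = 4.0141 hit at Δt = 0.4165 (t = 2.0647), x⁻ = (0.8802, 3.9242) → reset → x⁺ = (0.4894, 3.6063), jump to mode 3
Mode 3: flow for 0.7047 to horizon, guard not reached → x = (-0.1819, 3.6034)

1 0.4942 1->3
2 1.6483 3->1
3 2.0647 1->3
final: 3 -0.1819 3.6034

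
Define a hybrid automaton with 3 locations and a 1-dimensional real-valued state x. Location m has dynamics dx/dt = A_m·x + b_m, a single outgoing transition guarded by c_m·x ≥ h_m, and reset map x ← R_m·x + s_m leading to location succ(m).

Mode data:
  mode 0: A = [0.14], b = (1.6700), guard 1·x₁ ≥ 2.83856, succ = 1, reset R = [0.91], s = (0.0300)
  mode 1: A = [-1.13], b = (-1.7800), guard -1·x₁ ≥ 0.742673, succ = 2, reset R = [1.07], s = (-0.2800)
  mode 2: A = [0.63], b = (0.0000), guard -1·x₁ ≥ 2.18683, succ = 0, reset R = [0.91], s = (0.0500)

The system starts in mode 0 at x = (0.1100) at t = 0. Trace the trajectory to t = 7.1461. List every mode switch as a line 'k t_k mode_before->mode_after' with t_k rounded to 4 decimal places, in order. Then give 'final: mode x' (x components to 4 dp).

Mode 0: guard c·x = 2.8386 hit at Δt = 1.4592 (t = 1.4592), x⁻ = (2.8386) → reset → x⁺ = (2.6131), jump to mode 1
Mode 1: guard c·x = 0.7427 hit at Δt = 1.4297 (t = 2.8889), x⁻ = (-0.7427) → reset → x⁺ = (-1.0747), jump to mode 2
Mode 2: guard c·x = 2.1868 hit at Δt = 1.1277 (t = 4.0166), x⁻ = (-2.1868) → reset → x⁺ = (-1.9400), jump to mode 0
Mode 0: guard c·x = 2.8386 hit at Δt = 2.7926 (t = 6.8092), x⁻ = (2.8386) → reset → x⁺ = (2.6131), jump to mode 1
Mode 1: flow for 0.3369 to horizon, guard not reached → x = (1.2870)

1 1.4592 0->1
2 2.8889 1->2
3 4.0166 2->0
4 6.8092 0->1
final: 1 1.2870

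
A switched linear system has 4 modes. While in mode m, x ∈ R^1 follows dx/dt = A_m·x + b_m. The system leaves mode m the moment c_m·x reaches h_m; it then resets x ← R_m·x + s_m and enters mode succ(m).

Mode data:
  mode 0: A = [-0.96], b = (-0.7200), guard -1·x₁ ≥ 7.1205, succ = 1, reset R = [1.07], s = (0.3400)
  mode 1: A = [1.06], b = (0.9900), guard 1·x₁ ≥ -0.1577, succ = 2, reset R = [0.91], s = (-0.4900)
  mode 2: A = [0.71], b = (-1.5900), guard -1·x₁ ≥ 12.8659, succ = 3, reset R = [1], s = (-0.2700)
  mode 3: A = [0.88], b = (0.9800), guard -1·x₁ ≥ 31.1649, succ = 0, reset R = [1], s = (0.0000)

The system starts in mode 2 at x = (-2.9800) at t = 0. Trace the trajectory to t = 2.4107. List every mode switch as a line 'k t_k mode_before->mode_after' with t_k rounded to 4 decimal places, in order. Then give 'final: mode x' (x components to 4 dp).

Mode 2: guard c·x = 12.8659 hit at Δt = 1.4967 (t = 1.4967), x⁻ = (-12.8659) → reset → x⁺ = (-13.1359), jump to mode 3
Mode 3: flow for 0.9140 to horizon, guard not reached → x = (-27.9855)

1 1.4967 2->3
final: 3 -27.9855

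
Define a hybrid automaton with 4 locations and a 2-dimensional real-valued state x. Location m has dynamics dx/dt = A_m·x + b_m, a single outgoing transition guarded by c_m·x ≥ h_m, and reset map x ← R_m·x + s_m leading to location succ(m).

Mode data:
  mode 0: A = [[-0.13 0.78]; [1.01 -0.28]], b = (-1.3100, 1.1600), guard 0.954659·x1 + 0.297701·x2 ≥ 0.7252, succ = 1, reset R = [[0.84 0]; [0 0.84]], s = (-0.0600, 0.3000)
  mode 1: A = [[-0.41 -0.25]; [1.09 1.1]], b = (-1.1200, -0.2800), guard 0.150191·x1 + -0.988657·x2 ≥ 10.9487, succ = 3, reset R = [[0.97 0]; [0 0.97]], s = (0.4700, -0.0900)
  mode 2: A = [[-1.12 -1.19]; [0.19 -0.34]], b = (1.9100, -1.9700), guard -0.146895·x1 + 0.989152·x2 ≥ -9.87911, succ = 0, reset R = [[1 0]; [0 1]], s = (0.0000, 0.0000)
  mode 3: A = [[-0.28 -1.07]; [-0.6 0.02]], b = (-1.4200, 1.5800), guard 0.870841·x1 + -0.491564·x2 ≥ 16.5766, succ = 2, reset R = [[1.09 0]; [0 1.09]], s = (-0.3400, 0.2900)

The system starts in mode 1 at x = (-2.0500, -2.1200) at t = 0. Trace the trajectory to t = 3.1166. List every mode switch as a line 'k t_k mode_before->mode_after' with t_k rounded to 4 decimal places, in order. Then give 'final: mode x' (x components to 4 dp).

1 1.0603 1->3
2 2.3350 3->2
final: 2 13.6061 -10.6711

Mode 1: guard c·x = 10.9487 hit at Δt = 1.0603 (t = 1.0603), x⁻ = (-0.9515, -11.2189) → reset → x⁺ = (-0.4530, -10.9723), jump to mode 3
Mode 3: guard c·x = 16.5766 hit at Δt = 1.2747 (t = 2.3350), x⁻ = (11.4199, -13.4909) → reset → x⁺ = (12.1077, -14.4151), jump to mode 2
Mode 2: flow for 0.7816 to horizon, guard not reached → x = (13.6061, -10.6711)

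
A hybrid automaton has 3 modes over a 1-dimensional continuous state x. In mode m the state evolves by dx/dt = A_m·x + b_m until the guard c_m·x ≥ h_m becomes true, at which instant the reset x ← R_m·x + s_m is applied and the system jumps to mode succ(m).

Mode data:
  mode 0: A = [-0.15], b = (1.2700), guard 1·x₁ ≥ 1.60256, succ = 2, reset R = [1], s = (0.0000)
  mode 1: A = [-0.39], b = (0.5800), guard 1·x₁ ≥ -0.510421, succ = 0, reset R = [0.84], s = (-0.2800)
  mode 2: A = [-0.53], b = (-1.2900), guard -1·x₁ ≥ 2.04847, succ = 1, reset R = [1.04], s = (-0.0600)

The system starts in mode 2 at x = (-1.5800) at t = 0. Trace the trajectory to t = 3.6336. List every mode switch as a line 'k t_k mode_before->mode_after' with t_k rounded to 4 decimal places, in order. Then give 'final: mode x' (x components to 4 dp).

Mode 2: guard c·x = 2.0485 hit at Δt = 1.5007 (t = 1.5007), x⁻ = (-2.0485) → reset → x⁺ = (-2.1904), jump to mode 1
Mode 1: guard c·x = -0.5104 hit at Δt = 1.5649 (t = 3.0656), x⁻ = (-0.5104) → reset → x⁺ = (-0.7088), jump to mode 0
Mode 0: flow for 0.5680 to horizon, guard not reached → x = (0.0406)

1 1.5007 2->1
2 3.0656 1->0
final: 0 0.0406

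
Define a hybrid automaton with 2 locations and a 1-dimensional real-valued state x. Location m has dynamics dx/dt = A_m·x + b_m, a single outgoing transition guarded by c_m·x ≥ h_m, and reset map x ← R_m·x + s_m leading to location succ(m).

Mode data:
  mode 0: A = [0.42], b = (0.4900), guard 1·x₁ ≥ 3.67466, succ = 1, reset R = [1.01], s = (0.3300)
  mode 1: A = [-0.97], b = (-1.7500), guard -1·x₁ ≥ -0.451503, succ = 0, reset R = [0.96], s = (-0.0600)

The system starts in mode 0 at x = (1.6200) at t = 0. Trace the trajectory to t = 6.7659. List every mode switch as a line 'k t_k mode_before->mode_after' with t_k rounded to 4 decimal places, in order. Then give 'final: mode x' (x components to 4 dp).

1 1.3151 0->1
2 2.2968 1->0
3 5.0238 0->1
4 6.0055 1->0
final: 0 0.9529

Mode 0: guard c·x = 3.6747 hit at Δt = 1.3151 (t = 1.3151), x⁻ = (3.6747) → reset → x⁺ = (4.0414), jump to mode 1
Mode 1: guard c·x = -0.4515 hit at Δt = 0.9817 (t = 2.2968), x⁻ = (0.4515) → reset → x⁺ = (0.3734), jump to mode 0
Mode 0: guard c·x = 3.6747 hit at Δt = 2.7270 (t = 5.0238), x⁻ = (3.6747) → reset → x⁺ = (4.0414), jump to mode 1
Mode 1: guard c·x = -0.4515 hit at Δt = 0.9817 (t = 6.0055), x⁻ = (0.4515) → reset → x⁺ = (0.3734), jump to mode 0
Mode 0: flow for 0.7604 to horizon, guard not reached → x = (0.9529)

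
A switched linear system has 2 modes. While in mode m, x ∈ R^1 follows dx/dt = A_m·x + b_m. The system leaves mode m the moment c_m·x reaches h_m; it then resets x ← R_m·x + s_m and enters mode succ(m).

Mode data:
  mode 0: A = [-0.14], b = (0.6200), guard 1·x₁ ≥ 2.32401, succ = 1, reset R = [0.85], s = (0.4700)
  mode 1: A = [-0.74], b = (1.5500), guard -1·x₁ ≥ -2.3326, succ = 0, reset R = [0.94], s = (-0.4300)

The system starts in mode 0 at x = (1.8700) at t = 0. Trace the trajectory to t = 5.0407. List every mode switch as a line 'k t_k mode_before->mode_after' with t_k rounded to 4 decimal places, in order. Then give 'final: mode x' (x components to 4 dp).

1 1.3953 0->1
2 1.9196 1->0
3 3.6085 0->1
4 4.1327 1->0
final: 0 2.0809

Mode 0: guard c·x = 2.3240 hit at Δt = 1.3953 (t = 1.3953), x⁻ = (2.3240) → reset → x⁺ = (2.4454), jump to mode 1
Mode 1: guard c·x = -2.3326 hit at Δt = 0.5243 (t = 1.9196), x⁻ = (2.3326) → reset → x⁺ = (1.7626), jump to mode 0
Mode 0: guard c·x = 2.3240 hit at Δt = 1.6889 (t = 3.6085), x⁻ = (2.3240) → reset → x⁺ = (2.4454), jump to mode 1
Mode 1: guard c·x = -2.3326 hit at Δt = 0.5243 (t = 4.1327), x⁻ = (2.3326) → reset → x⁺ = (1.7626), jump to mode 0
Mode 0: flow for 0.9080 to horizon, guard not reached → x = (2.0809)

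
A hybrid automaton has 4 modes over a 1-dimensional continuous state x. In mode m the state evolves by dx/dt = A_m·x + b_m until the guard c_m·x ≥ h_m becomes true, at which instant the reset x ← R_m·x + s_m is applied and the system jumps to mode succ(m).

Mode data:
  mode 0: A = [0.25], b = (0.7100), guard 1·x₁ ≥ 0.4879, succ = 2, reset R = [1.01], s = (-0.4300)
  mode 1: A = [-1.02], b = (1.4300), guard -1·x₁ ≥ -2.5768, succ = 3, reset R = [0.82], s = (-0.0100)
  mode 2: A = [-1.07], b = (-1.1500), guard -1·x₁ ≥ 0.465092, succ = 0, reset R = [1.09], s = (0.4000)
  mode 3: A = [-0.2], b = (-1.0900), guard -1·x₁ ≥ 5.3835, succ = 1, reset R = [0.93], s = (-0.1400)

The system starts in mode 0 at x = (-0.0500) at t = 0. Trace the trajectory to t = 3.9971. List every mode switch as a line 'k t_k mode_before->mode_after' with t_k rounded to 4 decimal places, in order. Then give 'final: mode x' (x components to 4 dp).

1 0.7052 0->2
2 1.2881 2->0
3 2.0758 0->2
4 2.6587 2->0
5 3.4464 0->2
final: 2 -0.4437

Mode 0: guard c·x = 0.4879 hit at Δt = 0.7052 (t = 0.7052), x⁻ = (0.4879) → reset → x⁺ = (0.0628), jump to mode 2
Mode 2: guard c·x = 0.4651 hit at Δt = 0.5829 (t = 1.2881), x⁻ = (-0.4651) → reset → x⁺ = (-0.1070), jump to mode 0
Mode 0: guard c·x = 0.4879 hit at Δt = 0.7877 (t = 2.0758), x⁻ = (0.4879) → reset → x⁺ = (0.0628), jump to mode 2
Mode 2: guard c·x = 0.4651 hit at Δt = 0.5829 (t = 2.6587), x⁻ = (-0.4651) → reset → x⁺ = (-0.1070), jump to mode 0
Mode 0: guard c·x = 0.4879 hit at Δt = 0.7877 (t = 3.4464), x⁻ = (0.4879) → reset → x⁺ = (0.0628), jump to mode 2
Mode 2: flow for 0.5507 to horizon, guard not reached → x = (-0.4437)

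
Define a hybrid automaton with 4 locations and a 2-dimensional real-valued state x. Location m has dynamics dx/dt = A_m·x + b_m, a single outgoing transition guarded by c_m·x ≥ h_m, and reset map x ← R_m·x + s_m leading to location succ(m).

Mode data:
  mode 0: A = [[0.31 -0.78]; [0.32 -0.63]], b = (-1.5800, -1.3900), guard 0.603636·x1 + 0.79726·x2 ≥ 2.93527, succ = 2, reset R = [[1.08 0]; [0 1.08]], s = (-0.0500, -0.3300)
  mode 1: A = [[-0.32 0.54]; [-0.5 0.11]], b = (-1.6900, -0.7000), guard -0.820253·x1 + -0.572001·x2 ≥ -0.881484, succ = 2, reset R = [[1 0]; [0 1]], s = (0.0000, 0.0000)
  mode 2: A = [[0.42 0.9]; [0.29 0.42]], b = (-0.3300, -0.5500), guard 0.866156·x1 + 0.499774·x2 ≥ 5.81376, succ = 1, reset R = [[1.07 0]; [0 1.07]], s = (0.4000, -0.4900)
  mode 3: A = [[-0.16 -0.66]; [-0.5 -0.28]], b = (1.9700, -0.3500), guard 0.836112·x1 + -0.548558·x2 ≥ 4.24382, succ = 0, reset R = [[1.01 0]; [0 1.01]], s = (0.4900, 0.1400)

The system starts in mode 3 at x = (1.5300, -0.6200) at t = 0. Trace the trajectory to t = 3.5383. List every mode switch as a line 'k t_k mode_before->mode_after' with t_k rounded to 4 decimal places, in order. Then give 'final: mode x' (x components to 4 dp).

1 0.9759 3->0
2 2.3995 0->2
3 2.9422 2->1
final: 1 4.8789 -3.2720

Mode 3: guard c·x = 4.2438 hit at Δt = 0.9759 (t = 0.9759), x⁻ = (3.8177, -1.9174) → reset → x⁺ = (4.3459, -1.7966), jump to mode 0
Mode 0: guard c·x = 2.9353 hit at Δt = 1.4236 (t = 2.3995), x⁻ = (5.5300, -0.5053) → reset → x⁺ = (5.9224, -0.8757), jump to mode 2
Mode 2: guard c·x = 5.8138 hit at Δt = 0.5427 (t = 2.9422), x⁻ = (6.8928, -0.3130) → reset → x⁺ = (7.7753, -0.8250), jump to mode 1
Mode 1: flow for 0.5961 to horizon, guard not reached → x = (4.8789, -3.2720)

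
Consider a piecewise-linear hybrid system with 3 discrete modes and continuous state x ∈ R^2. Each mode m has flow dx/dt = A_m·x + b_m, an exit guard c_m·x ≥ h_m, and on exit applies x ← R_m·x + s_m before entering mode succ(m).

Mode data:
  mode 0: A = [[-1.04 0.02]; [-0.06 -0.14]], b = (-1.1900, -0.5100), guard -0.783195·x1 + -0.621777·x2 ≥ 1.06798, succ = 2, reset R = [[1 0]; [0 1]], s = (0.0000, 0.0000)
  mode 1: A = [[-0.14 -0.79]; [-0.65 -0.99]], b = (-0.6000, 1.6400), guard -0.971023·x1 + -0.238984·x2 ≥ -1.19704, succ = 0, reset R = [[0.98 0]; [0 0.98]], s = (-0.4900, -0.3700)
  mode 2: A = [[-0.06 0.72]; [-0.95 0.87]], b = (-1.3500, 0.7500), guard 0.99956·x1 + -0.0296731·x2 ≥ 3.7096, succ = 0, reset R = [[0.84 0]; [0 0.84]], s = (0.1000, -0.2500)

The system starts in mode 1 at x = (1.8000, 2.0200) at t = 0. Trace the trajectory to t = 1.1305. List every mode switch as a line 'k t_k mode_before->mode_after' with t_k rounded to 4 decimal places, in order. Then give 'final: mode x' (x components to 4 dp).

1 0.4403 1->0
final: 0 -0.4144 0.7534

Mode 1: guard c·x = -1.1970 hit at Δt = 0.4403 (t = 0.4403), x⁻ = (0.8396, 1.5974) → reset → x⁺ = (0.3328, 1.1955), jump to mode 0
Mode 0: flow for 0.6902 to horizon, guard not reached → x = (-0.4144, 0.7534)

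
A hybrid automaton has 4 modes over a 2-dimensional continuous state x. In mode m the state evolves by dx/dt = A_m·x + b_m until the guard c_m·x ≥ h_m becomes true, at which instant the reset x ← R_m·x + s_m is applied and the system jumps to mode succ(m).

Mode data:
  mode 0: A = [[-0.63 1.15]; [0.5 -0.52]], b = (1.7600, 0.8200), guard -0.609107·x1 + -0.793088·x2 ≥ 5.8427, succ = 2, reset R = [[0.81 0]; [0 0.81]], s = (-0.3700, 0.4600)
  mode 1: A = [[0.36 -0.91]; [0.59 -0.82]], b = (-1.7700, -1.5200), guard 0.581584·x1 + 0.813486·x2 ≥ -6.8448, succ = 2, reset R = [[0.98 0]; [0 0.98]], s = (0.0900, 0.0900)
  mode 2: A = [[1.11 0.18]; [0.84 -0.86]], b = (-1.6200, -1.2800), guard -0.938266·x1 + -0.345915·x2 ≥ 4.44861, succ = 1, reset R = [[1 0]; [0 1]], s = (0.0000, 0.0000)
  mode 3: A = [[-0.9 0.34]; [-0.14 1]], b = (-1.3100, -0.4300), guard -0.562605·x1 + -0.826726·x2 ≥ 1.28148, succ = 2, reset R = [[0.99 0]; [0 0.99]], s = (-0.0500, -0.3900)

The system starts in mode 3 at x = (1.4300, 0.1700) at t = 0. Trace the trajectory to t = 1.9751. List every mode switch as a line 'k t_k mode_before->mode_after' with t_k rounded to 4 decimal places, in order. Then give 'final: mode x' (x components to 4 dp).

Mode 3: guard c·x = 1.2815 hit at Δt = 1.5403 (t = 1.5403), x⁻ = (-0.8544, -0.9687) → reset → x⁺ = (-0.8958, -1.3490), jump to mode 2
Mode 2: flow for 0.4348 to horizon, guard not reached → x = (-2.5152, -1.9066)

1 1.5403 3->2
final: 2 -2.5152 -1.9066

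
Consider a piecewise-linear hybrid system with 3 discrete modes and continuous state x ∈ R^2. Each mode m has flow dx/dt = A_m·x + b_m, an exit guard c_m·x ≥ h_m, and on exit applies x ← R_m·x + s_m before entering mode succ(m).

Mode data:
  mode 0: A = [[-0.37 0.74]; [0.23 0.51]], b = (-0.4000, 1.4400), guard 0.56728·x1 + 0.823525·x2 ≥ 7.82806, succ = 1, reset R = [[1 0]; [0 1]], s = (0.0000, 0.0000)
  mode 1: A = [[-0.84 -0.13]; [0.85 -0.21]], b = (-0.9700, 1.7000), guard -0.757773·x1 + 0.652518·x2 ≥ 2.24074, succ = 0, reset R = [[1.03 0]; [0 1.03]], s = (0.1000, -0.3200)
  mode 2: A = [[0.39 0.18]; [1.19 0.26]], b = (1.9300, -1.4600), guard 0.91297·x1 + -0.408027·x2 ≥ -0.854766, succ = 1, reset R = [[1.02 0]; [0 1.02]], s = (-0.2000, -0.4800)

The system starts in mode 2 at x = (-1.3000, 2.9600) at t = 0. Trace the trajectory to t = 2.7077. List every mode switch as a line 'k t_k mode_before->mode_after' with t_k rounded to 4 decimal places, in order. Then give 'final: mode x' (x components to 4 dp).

Mode 2: guard c·x = -0.8548 hit at Δt = 0.5951 (t = 0.5951), x⁻ = (-0.0544, 1.9731) → reset → x⁺ = (-0.2555, 1.5325), jump to mode 1
Mode 1: guard c·x = 2.2407 hit at Δt = 1.0657 (t = 1.6608), x⁻ = (-0.9742, 2.3027) → reset → x⁺ = (-0.9034, 2.0517), jump to mode 0
Mode 0: flow for 1.0469 to horizon, guard not reached → x = (1.4064, 5.4931)

1 0.5951 2->1
2 1.6608 1->0
final: 0 1.4064 5.4931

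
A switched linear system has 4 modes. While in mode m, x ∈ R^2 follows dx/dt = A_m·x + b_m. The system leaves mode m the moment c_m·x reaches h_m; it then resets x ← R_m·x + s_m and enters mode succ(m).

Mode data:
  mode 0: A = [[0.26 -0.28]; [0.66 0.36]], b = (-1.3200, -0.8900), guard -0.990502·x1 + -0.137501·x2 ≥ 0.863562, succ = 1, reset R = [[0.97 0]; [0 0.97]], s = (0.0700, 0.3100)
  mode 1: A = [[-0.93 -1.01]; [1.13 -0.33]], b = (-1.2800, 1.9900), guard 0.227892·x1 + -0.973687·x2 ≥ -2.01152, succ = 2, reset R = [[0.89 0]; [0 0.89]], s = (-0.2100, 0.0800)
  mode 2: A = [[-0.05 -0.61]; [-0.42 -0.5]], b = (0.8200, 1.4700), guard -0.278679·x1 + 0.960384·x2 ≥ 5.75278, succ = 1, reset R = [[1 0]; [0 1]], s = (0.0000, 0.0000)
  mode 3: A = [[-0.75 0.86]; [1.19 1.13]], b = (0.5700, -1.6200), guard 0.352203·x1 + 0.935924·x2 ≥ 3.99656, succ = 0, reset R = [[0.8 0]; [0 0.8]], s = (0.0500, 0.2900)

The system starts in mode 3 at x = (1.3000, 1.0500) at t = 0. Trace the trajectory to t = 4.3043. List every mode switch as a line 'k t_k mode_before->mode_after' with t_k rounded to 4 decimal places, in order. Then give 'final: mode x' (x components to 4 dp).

Mode 3: guard c·x = 3.9966 hit at Δt = 0.9255 (t = 0.9255), x⁻ = (2.2301, 3.4309) → reset → x⁺ = (1.8341, 3.0348), jump to mode 0
Mode 0: guard c·x = 0.8636 hit at Δt = 1.4323 (t = 2.3578), x⁻ = (-1.4279, 4.0053) → reset → x⁺ = (-1.3150, 4.1952), jump to mode 1
Mode 1: guard c·x = -2.0115 hit at Δt = 1.3279 (t = 3.6857), x⁻ = (-3.3265, 1.2873) → reset → x⁺ = (-3.1706, 1.2257), jump to mode 2
Mode 2: flow for 0.6186 to horizon, guard not reached → x = (-3.2583, 2.3925)

1 0.9255 3->0
2 2.3578 0->1
3 3.6857 1->2
final: 2 -3.2583 2.3925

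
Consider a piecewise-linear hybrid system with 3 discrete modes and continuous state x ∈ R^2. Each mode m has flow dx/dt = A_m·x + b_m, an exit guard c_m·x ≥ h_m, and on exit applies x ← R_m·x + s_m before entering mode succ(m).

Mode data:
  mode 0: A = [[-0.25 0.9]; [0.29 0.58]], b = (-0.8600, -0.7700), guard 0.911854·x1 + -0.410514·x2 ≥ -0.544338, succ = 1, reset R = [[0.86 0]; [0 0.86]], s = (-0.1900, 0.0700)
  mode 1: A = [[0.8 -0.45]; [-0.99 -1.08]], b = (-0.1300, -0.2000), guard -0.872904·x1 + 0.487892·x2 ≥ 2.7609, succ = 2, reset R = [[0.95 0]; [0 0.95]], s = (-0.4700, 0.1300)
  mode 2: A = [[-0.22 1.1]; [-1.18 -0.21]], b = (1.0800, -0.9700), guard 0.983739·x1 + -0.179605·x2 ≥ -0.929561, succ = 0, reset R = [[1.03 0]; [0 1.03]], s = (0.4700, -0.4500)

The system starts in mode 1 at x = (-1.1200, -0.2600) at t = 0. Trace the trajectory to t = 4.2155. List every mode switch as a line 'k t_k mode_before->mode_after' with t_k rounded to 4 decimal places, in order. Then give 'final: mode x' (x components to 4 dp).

1 0.9284 1->2
2 1.6838 2->0
3 2.1877 0->1
4 3.7886 1->2
final: 2 -1.4751 1.7602

Mode 1: guard c·x = 2.7609 hit at Δt = 0.9284 (t = 0.9284), x⁻ = (-2.6691, 0.8834) → reset → x⁺ = (-3.0057, 0.9692), jump to mode 2
Mode 2: guard c·x = -0.9296 hit at Δt = 0.7554 (t = 1.6838), x⁻ = (-0.6457, 1.6390) → reset → x⁺ = (-0.1951, 1.2382), jump to mode 0
Mode 0: guard c·x = -0.5443 hit at Δt = 0.5039 (t = 2.1877), x⁻ = (-0.0631, 1.1859) → reset → x⁺ = (-0.2442, 1.0899), jump to mode 1
Mode 1: guard c·x = 2.7609 hit at Δt = 1.6009 (t = 3.7886), x⁻ = (-2.5253, 1.1408) → reset → x⁺ = (-2.8690, 1.2138), jump to mode 2
Mode 2: flow for 0.4269 to horizon, guard not reached → x = (-1.4751, 1.7602)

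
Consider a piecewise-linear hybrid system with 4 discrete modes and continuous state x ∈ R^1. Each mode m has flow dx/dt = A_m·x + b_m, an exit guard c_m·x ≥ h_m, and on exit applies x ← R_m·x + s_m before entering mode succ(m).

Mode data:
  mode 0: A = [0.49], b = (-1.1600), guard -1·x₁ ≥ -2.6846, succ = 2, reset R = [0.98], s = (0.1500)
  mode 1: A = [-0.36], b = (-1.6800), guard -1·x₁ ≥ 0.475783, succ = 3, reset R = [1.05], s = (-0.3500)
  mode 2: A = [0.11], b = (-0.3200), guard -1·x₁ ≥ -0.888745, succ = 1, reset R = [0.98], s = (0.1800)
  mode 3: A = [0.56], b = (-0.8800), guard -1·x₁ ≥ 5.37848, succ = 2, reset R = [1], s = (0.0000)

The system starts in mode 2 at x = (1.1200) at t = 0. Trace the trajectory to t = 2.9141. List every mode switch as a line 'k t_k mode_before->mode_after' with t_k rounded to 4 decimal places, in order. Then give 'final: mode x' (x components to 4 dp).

1 1.1051 2->1
2 1.9680 1->3
final: 3 -2.5409

Mode 2: guard c·x = -0.8887 hit at Δt = 1.1051 (t = 1.1051), x⁻ = (0.8887) → reset → x⁺ = (1.0510), jump to mode 1
Mode 1: guard c·x = 0.4758 hit at Δt = 0.8629 (t = 1.9680), x⁻ = (-0.4758) → reset → x⁺ = (-0.8496), jump to mode 3
Mode 3: flow for 0.9461 to horizon, guard not reached → x = (-2.5409)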